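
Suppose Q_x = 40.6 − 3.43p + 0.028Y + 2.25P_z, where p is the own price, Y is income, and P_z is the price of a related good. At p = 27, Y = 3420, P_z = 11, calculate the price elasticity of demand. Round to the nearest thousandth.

-1.352

At the given point, Q_x = 40.6 − 3.43(27) + 0.028(3420) + 2.25(11) = 40.6 − 92.61 + 95.76 + 24.75 = 68.5.
∂Q_x/∂p = −3.43, so E_p = (−3.43)·(27/68.5) ≈ -1.352.
|E_p| > 1: demand is elastic.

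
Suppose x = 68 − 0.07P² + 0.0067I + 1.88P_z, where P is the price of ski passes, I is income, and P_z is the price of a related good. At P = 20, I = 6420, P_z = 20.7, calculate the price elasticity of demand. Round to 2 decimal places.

-0.46

At the given point, x = 68 − 0.07(20)² + 0.0067(6420) + 1.88(20.7) = 68 − 28 + 43.014 + 38.916 = 121.93.
∂x/∂P = −2·0.07·P = -2.8, so E_p = -2.8·(20/121.93) ≈ -0.46.
|E_p| < 1: demand is inelastic.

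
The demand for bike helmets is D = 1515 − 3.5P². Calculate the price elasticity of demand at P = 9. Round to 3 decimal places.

-0.460

At P = 9, D = 1231.5.
dD/dP = −2·3.5·P = −63.
Point elasticity E = (dD/dP)·(P/D) = -63 × 9/1231.5 ≈ -0.460.
|E| < 1, so demand is inelastic at this price.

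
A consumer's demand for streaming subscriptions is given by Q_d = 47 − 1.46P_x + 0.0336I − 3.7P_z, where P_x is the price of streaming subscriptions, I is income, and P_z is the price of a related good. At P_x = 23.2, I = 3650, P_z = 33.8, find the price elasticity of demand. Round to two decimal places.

-3.16

At the given point, Q_d = 47 − 1.46(23.2) + 0.0336(3650) − 3.7(33.8) = 47 − 33.872 + 122.64 − 125.06 = 10.708.
∂Q_d/∂P_x = −1.46, so E_p = (−1.46)·(23.2/10.708) ≈ -3.16.
|E_p| > 1: demand is elastic.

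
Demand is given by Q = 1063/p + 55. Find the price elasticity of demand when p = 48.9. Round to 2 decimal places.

At p = 48.9, Q = 76.7382.
dQ/dp = −1063/p² = −0.4445.
Point elasticity E = (dQ/dp)·(p/Q) = -0.4445 × 48.9/76.7382 ≈ -0.28.
|E| < 1, so demand is inelastic at this price.

-0.28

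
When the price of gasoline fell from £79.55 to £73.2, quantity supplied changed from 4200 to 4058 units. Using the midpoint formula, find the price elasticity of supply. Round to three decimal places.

0.414

%ΔQ = (4058 − 4200)/[(4200 + 4058)/2] = -142/4129 ≈ -0.0344.
%Δp = (73.2 − 79.55)/[(79.55 + 73.2)/2] = -6.35/76.375 ≈ -0.0831.
Arc elasticity E = %ΔQ/%Δp ≈ -0.0344/-0.0831 ≈ 0.414.
|E| < 1: supply is inelastic over this range.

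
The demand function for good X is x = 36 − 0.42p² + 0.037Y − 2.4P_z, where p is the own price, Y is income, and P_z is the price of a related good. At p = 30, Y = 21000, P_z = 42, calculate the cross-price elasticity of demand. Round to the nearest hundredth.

-0.30

Substituting, x = 36 − 0.42(30)² + 0.037(21000) − 2.4(42) = 36 − 378 + 777 − 100.8 = 334.2.
∂x/∂P_z = −2.4, so E_xy = -2.4·(42/334.2) ≈ -0.30.
E_xy < 0: the goods are complements.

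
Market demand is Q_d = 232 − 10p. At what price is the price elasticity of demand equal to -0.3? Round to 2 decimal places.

5.35

Set −bp/(a − bp) = −0.3 ⇒ bp = 0.3(a − bp) ⇒ bp(1+0.3) = 0.3·a.
p = 0.3·232/(10·1.3) ≈ 5.35.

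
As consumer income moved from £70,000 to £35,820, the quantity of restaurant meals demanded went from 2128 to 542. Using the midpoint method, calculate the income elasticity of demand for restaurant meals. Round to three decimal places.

%ΔQ = (542 − 2128)/[(2128+542)/2] = -1586/1335 ≈ -1.1880.
%ΔI = (35,820 − 70,000)/[(70,000+35,820)/2] = -34180/52910 ≈ -0.6460.
E_I = %ΔQ/%ΔI ≈ 1.839.
E_I > 1: normal good (luxury).

1.839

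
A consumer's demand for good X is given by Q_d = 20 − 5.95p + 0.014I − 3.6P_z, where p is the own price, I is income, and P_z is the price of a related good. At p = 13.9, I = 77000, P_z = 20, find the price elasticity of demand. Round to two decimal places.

Substituting, Q_d = 20 − 5.95(13.9) + 0.014(77000) − 3.6(20) = 20 − 82.705 + 1078 − 72 = 943.295.
∂Q_d/∂p = −5.95, so E_p = (−5.95)·(13.9/943.295) ≈ -0.09.
|E_p| < 1: demand is inelastic.

-0.09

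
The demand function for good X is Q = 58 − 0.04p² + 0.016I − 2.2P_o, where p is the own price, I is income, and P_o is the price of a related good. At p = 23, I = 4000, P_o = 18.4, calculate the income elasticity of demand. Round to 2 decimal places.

At the given point, Q = 58 − 0.04(23)² + 0.016(4000) − 2.2(18.4) = 58 − 21.16 + 64 − 40.48 = 60.36.
∂Q/∂I = +0.016, so E_I = 0.016·(4000/60.36) ≈ 1.06.
E_I > 1: normal good (luxury).

1.06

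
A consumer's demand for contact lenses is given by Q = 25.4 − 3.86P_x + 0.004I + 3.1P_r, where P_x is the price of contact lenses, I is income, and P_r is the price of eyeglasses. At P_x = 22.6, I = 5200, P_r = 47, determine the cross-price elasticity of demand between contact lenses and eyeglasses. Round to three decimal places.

1.392

At the given point, Q = 25.4 − 3.86(22.6) + 0.004(5200) + 3.1(47) = 25.4 − 87.236 + 20.8 + 145.7 = 104.664.
∂Q/∂P_r = +3.1, so E_xy = 3.1·(47/104.664) ≈ 1.392.
E_xy > 0: the goods are substitutes.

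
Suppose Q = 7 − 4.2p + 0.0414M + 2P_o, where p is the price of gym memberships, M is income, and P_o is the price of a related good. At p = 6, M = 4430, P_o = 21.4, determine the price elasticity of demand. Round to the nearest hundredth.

Evaluating quantity at (p, M, P_o) gives Q = 7 − 4.2(6) + 0.0414(4430) + 2(21.4) = 7 − 25.2 + 183.402 + 42.8 = 208.002.
∂Q/∂p = −4.2, so E_p = (−4.2)·(6/208.002) ≈ -0.12.
|E_p| < 1: demand is inelastic.

-0.12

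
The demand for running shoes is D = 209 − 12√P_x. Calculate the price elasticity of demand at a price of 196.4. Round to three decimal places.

At P_x = 196.4, D = 40.8287.
dD/dP_x = −12/(2√P_x) = −12/(2·14.0143).
Point elasticity E = (dD/dP_x)·(P_x/D) = -0.4281 × 196.4/40.8287 ≈ -2.059.
|E| > 1, so demand is elastic at this price.

-2.059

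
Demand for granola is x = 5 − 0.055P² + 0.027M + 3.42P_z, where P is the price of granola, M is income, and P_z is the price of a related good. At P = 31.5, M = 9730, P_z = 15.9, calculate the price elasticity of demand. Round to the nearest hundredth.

At the given point, x = 5 − 0.055(31.5)² + 0.027(9730) + 3.42(15.9) = 5 − 54.5738 + 262.71 + 54.378 = 267.5143.
∂x/∂P = −2·0.055·P = -3.465, so E_p = -3.465·(31.5/267.5143) ≈ -0.41.
|E_p| < 1: demand is inelastic.

-0.41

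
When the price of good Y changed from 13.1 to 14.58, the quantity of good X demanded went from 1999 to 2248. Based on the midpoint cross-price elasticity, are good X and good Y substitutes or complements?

substitutes

%ΔQ_x = (2248 − 1999)/[(1999+2248)/2] = 249/2123.5 ≈ 0.1173.
%ΔP_y = (14.58 − 13.1)/[(13.1+14.58)/2] ≈ 0.1069.
E_xy = 0.1173/0.1069 ≈ 1.097.
E_xy > 0, so the goods are substitutes.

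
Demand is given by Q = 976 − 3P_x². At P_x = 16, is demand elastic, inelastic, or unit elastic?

elastic

At P_x = 16, Q = 208.
dQ/dP_x = −2·3·P_x = −96.
Point elasticity E = (dQ/dP_x)·(P_x/Q) = -96 × 16/208 ≈ -7.385.
|E| ≈ 7.385 > 1, so demand is elastic.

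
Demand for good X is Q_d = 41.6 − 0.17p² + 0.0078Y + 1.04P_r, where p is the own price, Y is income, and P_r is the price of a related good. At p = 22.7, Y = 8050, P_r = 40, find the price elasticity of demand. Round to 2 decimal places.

-3.00

Evaluating quantity at (p, Y, P_r) gives Q_d = 41.6 − 0.17(22.7)² + 0.0078(8050) + 1.04(40) = 41.6 − 87.5993 + 62.79 + 41.6 = 58.3907.
∂Q_d/∂p = −2·0.17·p = -7.718, so E_p = -7.718·(22.7/58.3907) ≈ -3.00.
|E_p| > 1: demand is elastic.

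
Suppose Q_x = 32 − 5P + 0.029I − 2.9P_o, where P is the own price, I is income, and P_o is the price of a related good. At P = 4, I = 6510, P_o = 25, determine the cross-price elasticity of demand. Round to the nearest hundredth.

-0.57

At the given point, Q_x = 32 − 5(4) + 0.029(6510) − 2.9(25) = 32 − 20 + 188.79 − 72.5 = 128.29.
∂Q_x/∂P_o = −2.9, so E_xy = -2.9·(25/128.29) ≈ -0.57.
E_xy < 0: the goods are complements.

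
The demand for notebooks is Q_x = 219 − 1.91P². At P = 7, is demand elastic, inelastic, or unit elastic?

At P = 7, Q_x = 125.41.
dQ_x/dP = −2·1.91·P = −26.74.
Point elasticity E = (dQ_x/dP)·(P/Q_x) = -26.74 × 7/125.41 ≈ -1.493.
|E| ≈ 1.493 > 1, so demand is elastic.

elastic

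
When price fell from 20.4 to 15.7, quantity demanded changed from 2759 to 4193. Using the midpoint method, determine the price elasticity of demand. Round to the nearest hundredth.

%Δq = (4193 − 2759)/[(2759 + 4193)/2] = 1434/3476 ≈ 0.4125.
%ΔP = (15.7 − 20.4)/[(20.4 + 15.7)/2] = -4.7/18.05 ≈ -0.2604.
Arc elasticity E = %Δq/%ΔP ≈ 0.4125/-0.2604 ≈ -1.58.
|E| > 1: demand is elastic over this range.

-1.58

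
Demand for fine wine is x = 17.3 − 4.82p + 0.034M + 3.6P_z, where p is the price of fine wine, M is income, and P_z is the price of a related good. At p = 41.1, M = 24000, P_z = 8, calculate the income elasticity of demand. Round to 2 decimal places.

1.23

Evaluating quantity at (p, M, P_z) gives x = 17.3 − 4.82(41.1) + 0.034(24000) + 3.6(8) = 17.3 − 198.102 + 816 + 28.8 = 663.998.
∂x/∂M = +0.034, so E_I = 0.034·(24000/663.998) ≈ 1.23.
E_I > 1: normal good (luxury).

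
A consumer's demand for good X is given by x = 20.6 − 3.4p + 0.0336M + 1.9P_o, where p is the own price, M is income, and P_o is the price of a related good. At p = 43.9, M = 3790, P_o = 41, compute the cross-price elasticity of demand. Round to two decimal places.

Substituting, x = 20.6 − 3.4(43.9) + 0.0336(3790) + 1.9(41) = 20.6 − 149.26 + 127.344 + 77.9 = 76.584.
∂x/∂P_o = +1.9, so E_xy = 1.9·(41/76.584) ≈ 1.02.
E_xy > 0: the goods are substitutes.

1.02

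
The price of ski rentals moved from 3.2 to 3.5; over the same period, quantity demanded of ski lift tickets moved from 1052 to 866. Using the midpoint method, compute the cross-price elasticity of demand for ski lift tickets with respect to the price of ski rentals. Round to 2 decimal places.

-2.17

%ΔQ_x = (866 − 1052)/[(1052+866)/2] = -186/959 ≈ -0.1940.
%ΔP_y = (3.5 − 3.2)/[(3.2+3.5)/2] ≈ 0.0896.
E_xy = -0.1940/0.0896 ≈ -2.17.
E_xy < 0, so ski lift tickets and ski rentals are complements.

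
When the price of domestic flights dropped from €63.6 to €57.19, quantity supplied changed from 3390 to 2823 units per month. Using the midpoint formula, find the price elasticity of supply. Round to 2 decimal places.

1.72

%ΔQ = (2823 − 3390)/[(3390 + 2823)/2] = -567/3106.5 ≈ -0.1825.
%ΔP = (57.19 − 63.6)/[(63.6 + 57.19)/2] = -6.41/60.395 ≈ -0.1061.
Arc elasticity E = %ΔQ/%ΔP ≈ -0.1825/-0.1061 ≈ 1.72.
|E| > 1: supply is elastic over this range.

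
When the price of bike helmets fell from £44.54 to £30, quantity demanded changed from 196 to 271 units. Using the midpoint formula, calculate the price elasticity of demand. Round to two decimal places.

-0.82

%ΔQ = (271 − 196)/[(196 + 271)/2] = 75/233.5 ≈ 0.3212.
%Δp = (30 − 44.54)/[(44.54 + 30)/2] = -14.54/37.27 ≈ -0.3901.
Arc elasticity E = %ΔQ/%Δp ≈ 0.3212/-0.3901 ≈ -0.82.
|E| < 1: demand is inelastic over this range.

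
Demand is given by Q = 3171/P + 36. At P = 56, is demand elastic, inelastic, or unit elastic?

At P = 56, Q = 92.625.
dQ/dP = −3171/P² = −1.0112.
Point elasticity E = (dQ/dP)·(P/Q) = -1.0112 × 56/92.625 ≈ -0.611.
|E| ≈ 0.611 < 1, so demand is inelastic.

inelastic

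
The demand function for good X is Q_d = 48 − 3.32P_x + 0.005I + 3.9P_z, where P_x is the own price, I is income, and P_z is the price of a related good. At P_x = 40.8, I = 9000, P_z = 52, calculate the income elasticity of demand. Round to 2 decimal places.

First evaluate Q_d: 48 − 3.32(40.8) + 0.005(9000) + 3.9(52) = 48 − 135.456 + 45 + 202.8 = 160.344.
∂Q_d/∂I = +0.005, so E_I = 0.005·(9000/160.344) ≈ 0.28.
E_I ∈ (0,1): normal good (necessity).

0.28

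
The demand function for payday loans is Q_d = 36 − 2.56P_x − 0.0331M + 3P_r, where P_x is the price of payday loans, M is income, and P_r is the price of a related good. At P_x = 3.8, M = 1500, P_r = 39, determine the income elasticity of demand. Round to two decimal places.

-0.53

Substituting, Q_d = 36 − 2.56(3.8) − 0.0331(1500) + 3(39) = 36 − 9.728 − 49.65 + 117 = 93.622.
∂Q_d/∂M = −0.0331, so E_I = -0.0331·(1500/93.622) ≈ -0.53.
E_I < 0: inferior good.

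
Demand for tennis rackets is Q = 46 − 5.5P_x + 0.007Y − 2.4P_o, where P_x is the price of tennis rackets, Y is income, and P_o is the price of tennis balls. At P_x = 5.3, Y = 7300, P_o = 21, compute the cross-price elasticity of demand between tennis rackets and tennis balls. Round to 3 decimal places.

-2.872

First evaluate Q: 46 − 5.5(5.3) + 0.007(7300) − 2.4(21) = 46 − 29.15 + 51.1 − 50.4 = 17.55.
∂Q/∂P_o = −2.4, so E_xy = -2.4·(21/17.55) ≈ -2.872.
E_xy < 0: the goods are complements.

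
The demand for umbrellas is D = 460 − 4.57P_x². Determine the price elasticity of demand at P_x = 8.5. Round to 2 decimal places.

-5.09

At P_x = 8.5, D = 129.8175.
dD/dP_x = −2·4.57·P_x = −77.69.
Point elasticity E = (dD/dP_x)·(P_x/D) = -77.69 × 8.5/129.8175 ≈ -5.09.
|E| > 1, so demand is elastic at this price.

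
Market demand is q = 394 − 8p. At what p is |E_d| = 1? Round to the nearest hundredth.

For linear demand q = a − bp, E = −bp/(a − bp). |E| = 1 ⇒ bp = a − bp ⇒ p = a/(2b).
p = 394/(2·8) ≈ 24.63.

24.63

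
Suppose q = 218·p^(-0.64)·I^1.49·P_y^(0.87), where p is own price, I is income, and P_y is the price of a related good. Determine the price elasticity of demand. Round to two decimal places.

For a Cobb–Douglas (constant-elasticity) form q = A·p^α·…, the elasticity with respect to p equals the exponent α at every point.
Here the exponent on p is -0.64, so the price elasticity of demand is -0.64.

-0.64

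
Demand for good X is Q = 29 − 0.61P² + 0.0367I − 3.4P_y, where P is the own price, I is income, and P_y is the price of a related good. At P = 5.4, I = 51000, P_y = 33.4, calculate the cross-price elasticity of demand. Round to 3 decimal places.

-0.064

First evaluate Q: 29 − 0.61(5.4)² + 0.0367(51000) − 3.4(33.4) = 29 − 17.7876 + 1871.7 − 113.56 = 1769.3524.
∂Q/∂P_y = −3.4, so E_xy = -3.4·(33.4/1769.3524) ≈ -0.064.
E_xy < 0: the goods are complements.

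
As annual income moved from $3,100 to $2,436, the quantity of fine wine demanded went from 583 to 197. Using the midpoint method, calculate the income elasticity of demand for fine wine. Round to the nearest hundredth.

4.13

%ΔQ = (197 − 583)/[(583+197)/2] = -386/390 ≈ -0.9897.
%ΔY = (2,436 − 3,100)/[(3,100+2,436)/2] = -664/2768 ≈ -0.2399.
E_I = %ΔQ/%ΔY ≈ 4.13.
E_I > 1: normal good (luxury).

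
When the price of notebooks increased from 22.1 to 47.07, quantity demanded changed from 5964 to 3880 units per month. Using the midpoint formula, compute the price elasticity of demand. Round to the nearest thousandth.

-0.586

%Δq = (3880 − 5964)/[(5964 + 3880)/2] = -2084/4922 ≈ -0.4234.
%ΔP = (47.07 − 22.1)/[(22.1 + 47.07)/2] = 24.97/34.585 ≈ 0.7220.
Arc elasticity E = %Δq/%ΔP ≈ -0.4234/0.7220 ≈ -0.586.
|E| < 1: demand is inelastic over this range.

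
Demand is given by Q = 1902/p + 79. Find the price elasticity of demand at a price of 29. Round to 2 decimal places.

-0.45

At p = 29, Q = 144.5862.
dQ/dp = −1902/p² = −2.2616.
Point elasticity E = (dQ/dp)·(p/Q) = -2.2616 × 29/144.5862 ≈ -0.45.
|E| < 1, so demand is inelastic at this price.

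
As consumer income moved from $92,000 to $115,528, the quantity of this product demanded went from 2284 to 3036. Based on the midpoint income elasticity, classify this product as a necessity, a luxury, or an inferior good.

luxury

%ΔQ = (3036 − 2284)/[(2284+3036)/2] = 752/2660 ≈ 0.2827.
%ΔI = (115,528 − 92,000)/[(92,000+115,528)/2] = 23528/103764 ≈ 0.2267.
E_I = %ΔQ/%ΔI ≈ 1.247.
E_I > 1: normal good (luxury).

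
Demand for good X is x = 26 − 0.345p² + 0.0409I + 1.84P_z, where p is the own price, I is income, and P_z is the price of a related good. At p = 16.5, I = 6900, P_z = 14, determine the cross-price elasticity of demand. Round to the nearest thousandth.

0.107

x = 26 − 0.345(16.5)² + 0.0409(6900) + 1.84(14) = 26 − 93.9263 + 282.21 + 25.76 = 240.0438.
∂x/∂P_z = +1.84, so E_xy = 1.84·(14/240.0438) ≈ 0.107.
E_xy > 0: the goods are substitutes.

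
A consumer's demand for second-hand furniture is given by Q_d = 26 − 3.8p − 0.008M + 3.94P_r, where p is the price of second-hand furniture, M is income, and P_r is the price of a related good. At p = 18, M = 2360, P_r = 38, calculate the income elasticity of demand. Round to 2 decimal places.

-0.21

Q_d = 26 − 3.8(18) − 0.008(2360) + 3.94(38) = 26 − 68.4 − 18.88 + 149.72 = 88.44.
∂Q_d/∂M = −0.008, so E_I = -0.008·(2360/88.44) ≈ -0.21.
E_I < 0: inferior good.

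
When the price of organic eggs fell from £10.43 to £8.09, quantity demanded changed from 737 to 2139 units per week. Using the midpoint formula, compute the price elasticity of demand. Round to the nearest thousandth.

%ΔQ = (2139 − 737)/[(737 + 2139)/2] = 1402/1438 ≈ 0.9750.
%Δp = (8.09 − 10.43)/[(10.43 + 8.09)/2] = -2.34/9.26 ≈ -0.2527.
Arc elasticity E = %ΔQ/%Δp ≈ 0.9750/-0.2527 ≈ -3.858.
|E| > 1: demand is elastic over this range.

-3.858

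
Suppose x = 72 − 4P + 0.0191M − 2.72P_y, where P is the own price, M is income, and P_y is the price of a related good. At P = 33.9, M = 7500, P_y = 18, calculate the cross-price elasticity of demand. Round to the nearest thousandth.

First evaluate x: 72 − 4(33.9) + 0.0191(7500) − 2.72(18) = 72 − 135.6 + 143.25 − 48.96 = 30.69.
∂x/∂P_y = −2.72, so E_xy = -2.72·(18/30.69) ≈ -1.595.
E_xy < 0: the goods are complements.

-1.595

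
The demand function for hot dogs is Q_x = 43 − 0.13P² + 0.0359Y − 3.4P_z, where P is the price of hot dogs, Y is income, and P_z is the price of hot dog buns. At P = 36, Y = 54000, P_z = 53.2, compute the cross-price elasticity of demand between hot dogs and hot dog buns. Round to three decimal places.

Evaluating quantity at (P, Y, P_z) gives Q_x = 43 − 0.13(36)² + 0.0359(54000) − 3.4(53.2) = 43 − 168.48 + 1938.6 − 180.88 = 1632.24.
∂Q_x/∂P_z = −3.4, so E_xy = -3.4·(53.2/1632.24) ≈ -0.111.
E_xy < 0: the goods are complements.

-0.111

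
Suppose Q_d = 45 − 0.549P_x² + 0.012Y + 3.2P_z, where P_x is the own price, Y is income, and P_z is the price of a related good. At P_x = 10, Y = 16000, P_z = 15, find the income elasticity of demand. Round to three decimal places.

0.834

First evaluate Q_d: 45 − 0.549(10)² + 0.012(16000) + 3.2(15) = 45 − 54.9 + 192 + 48 = 230.1.
∂Q_d/∂Y = +0.012, so E_I = 0.012·(16000/230.1) ≈ 0.834.
E_I ∈ (0,1): normal good (necessity).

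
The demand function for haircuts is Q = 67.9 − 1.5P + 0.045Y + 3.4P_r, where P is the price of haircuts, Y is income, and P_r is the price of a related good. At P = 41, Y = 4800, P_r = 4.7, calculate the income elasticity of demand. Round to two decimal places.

First evaluate Q: 67.9 − 1.5(41) + 0.045(4800) + 3.4(4.7) = 67.9 − 61.5 + 216 + 15.98 = 238.38.
∂Q/∂Y = +0.045, so E_I = 0.045·(4800/238.38) ≈ 0.91.
E_I ∈ (0,1): normal good (necessity).

0.91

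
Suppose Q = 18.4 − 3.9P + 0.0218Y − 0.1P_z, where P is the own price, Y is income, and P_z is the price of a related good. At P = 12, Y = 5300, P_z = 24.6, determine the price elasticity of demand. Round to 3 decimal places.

Evaluating quantity at (P, Y, P_z) gives Q = 18.4 − 3.9(12) + 0.0218(5300) − 0.1(24.6) = 18.4 − 46.8 + 115.54 − 2.46 = 84.68.
∂Q/∂P = −3.9, so E_p = (−3.9)·(12/84.68) ≈ -0.553.
|E_p| < 1: demand is inelastic.

-0.553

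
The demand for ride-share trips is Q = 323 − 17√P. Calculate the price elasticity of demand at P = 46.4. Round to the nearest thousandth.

At P = 46.4, Q = 207.2002.
dQ/dP = −17/(2√P) = −17/(2·6.8118).
Point elasticity E = (dQ/dP)·(P/Q) = -1.2478 × 46.4/207.2002 ≈ -0.279.
|E| < 1, so demand is inelastic at this price.

-0.279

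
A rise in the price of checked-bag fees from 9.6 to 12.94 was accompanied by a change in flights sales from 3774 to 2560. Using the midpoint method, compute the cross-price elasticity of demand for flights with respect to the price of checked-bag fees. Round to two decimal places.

-1.29

%ΔQ_x = (2560 − 3774)/[(3774+2560)/2] = -1214/3167 ≈ -0.3833.
%ΔP_y = (12.94 − 9.6)/[(9.6+12.94)/2] ≈ 0.2964.
E_xy = -0.3833/0.2964 ≈ -1.29.
E_xy < 0, so flights and checked-bag fees are complements.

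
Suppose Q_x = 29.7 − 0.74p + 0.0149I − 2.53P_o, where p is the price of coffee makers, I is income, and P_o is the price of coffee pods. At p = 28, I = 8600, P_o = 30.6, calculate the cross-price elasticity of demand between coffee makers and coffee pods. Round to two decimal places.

-1.30

Q_x = 29.7 − 0.74(28) + 0.0149(8600) − 2.53(30.6) = 29.7 − 20.72 + 128.14 − 77.418 = 59.702.
∂Q_x/∂P_o = −2.53, so E_xy = -2.53·(30.6/59.702) ≈ -1.30.
E_xy < 0: the goods are complements.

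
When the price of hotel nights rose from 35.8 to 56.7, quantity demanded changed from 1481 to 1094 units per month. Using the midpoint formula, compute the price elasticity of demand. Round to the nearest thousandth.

-0.665

%Δq = (1094 − 1481)/[(1481 + 1094)/2] = -387/1287.5 ≈ -0.3006.
%ΔP = (56.7 − 35.8)/[(35.8 + 56.7)/2] = 20.9/46.25 ≈ 0.4519.
Arc elasticity E = %Δq/%ΔP ≈ -0.3006/0.4519 ≈ -0.665.
|E| < 1: demand is inelastic over this range.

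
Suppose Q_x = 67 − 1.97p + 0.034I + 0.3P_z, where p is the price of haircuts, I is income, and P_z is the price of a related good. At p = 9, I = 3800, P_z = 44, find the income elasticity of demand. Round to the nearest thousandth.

At the given point, Q_x = 67 − 1.97(9) + 0.034(3800) + 0.3(44) = 67 − 17.73 + 129.2 + 13.2 = 191.67.
∂Q_x/∂I = +0.034, so E_I = 0.034·(3800/191.67) ≈ 0.674.
E_I ∈ (0,1): normal good (necessity).

0.674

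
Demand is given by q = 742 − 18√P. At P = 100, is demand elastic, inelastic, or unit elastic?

At P = 100, q = 562.
dq/dP = −18/(2√P) = −18/(2·10).
Point elasticity E = (dq/dP)·(P/q) = -0.9 × 100/562 ≈ -0.160.
|E| ≈ 0.160 < 1, so demand is inelastic.

inelastic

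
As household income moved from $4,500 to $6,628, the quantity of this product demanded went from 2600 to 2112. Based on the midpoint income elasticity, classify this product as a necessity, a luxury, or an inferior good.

inferior

%ΔQ = (2112 − 2600)/[(2600+2112)/2] = -488/2356 ≈ -0.2071.
%ΔY = (6,628 − 4,500)/[(4,500+6,628)/2] = 2128/5564 ≈ 0.3825.
E_I = %ΔQ/%ΔY ≈ -0.542.
E_I < 0: inferior good.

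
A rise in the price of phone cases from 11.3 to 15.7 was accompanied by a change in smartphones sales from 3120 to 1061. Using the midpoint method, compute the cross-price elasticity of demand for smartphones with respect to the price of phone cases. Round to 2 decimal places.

-3.02

%ΔQ_x = (1061 − 3120)/[(3120+1061)/2] = -2059/2090.5 ≈ -0.9849.
%ΔP_y = (15.7 − 11.3)/[(11.3+15.7)/2] ≈ 0.3259.
E_xy = -0.9849/0.3259 ≈ -3.02.
E_xy < 0, so smartphones and phone cases are complements.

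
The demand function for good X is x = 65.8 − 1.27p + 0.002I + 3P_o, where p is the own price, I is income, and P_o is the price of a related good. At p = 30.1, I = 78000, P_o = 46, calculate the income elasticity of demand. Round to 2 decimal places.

First evaluate x: 65.8 − 1.27(30.1) + 0.002(78000) + 3(46) = 65.8 − 38.227 + 156 + 138 = 321.573.
∂x/∂I = +0.002, so E_I = 0.002·(78000/321.573) ≈ 0.49.
E_I ∈ (0,1): normal good (necessity).

0.49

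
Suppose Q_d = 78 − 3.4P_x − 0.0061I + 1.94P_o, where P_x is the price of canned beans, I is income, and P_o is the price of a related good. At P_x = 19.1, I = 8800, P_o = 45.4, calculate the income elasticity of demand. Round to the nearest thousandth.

-1.131

Evaluating quantity at (P_x, I, P_o) gives Q_d = 78 − 3.4(19.1) − 0.0061(8800) + 1.94(45.4) = 78 − 64.94 − 53.68 + 88.076 = 47.456.
∂Q_d/∂I = −0.0061, so E_I = -0.0061·(8800/47.456) ≈ -1.131.
E_I < 0: inferior good.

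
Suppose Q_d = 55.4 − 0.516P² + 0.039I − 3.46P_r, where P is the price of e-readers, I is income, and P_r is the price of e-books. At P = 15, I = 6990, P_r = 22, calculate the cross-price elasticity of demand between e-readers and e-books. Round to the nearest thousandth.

-0.561

First evaluate Q_d: 55.4 − 0.516(15)² + 0.039(6990) − 3.46(22) = 55.4 − 116.1 + 272.61 − 76.12 = 135.79.
∂Q_d/∂P_r = −3.46, so E_xy = -3.46·(22/135.79) ≈ -0.561.
E_xy < 0: the goods are complements.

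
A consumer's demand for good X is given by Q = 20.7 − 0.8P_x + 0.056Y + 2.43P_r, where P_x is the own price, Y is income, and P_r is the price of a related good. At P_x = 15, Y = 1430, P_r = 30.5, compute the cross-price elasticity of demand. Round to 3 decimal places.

Substituting, Q = 20.7 − 0.8(15) + 0.056(1430) + 2.43(30.5) = 20.7 − 12 + 80.08 + 74.115 = 162.895.
∂Q/∂P_r = +2.43, so E_xy = 2.43·(30.5/162.895) ≈ 0.455.
E_xy > 0: the goods are substitutes.

0.455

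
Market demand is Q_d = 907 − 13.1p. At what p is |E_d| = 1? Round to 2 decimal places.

For linear demand Q_d = a − bp, E = −bp/(a − bp). |E| = 1 ⇒ bp = a − bp ⇒ p = a/(2b).
p = 907/(2·13.1) ≈ 34.62.

34.62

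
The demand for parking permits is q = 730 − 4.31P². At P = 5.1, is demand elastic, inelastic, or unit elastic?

At P = 5.1, q = 617.8969.
dq/dP = −2·4.31·P = −43.962.
Point elasticity E = (dq/dP)·(P/q) = -43.962 × 5.1/617.8969 ≈ -0.363.
|E| ≈ 0.363 < 1, so demand is inelastic.

inelastic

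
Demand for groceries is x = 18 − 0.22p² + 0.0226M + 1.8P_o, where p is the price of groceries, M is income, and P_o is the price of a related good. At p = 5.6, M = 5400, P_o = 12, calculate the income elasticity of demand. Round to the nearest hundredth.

0.79

x = 18 − 0.22(5.6)² + 0.0226(5400) + 1.8(12) = 18 − 6.8992 + 122.04 + 21.6 = 154.7408.
∂x/∂M = +0.0226, so E_I = 0.0226·(5400/154.7408) ≈ 0.79.
E_I ∈ (0,1): normal good (necessity).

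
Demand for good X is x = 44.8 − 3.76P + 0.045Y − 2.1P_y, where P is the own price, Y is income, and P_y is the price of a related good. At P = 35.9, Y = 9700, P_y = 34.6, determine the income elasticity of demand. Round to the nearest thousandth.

x = 44.8 − 3.76(35.9) + 0.045(9700) − 2.1(34.6) = 44.8 − 134.984 + 436.5 − 72.66 = 273.656.
∂x/∂Y = +0.045, so E_I = 0.045·(9700/273.656) ≈ 1.595.
E_I > 1: normal good (luxury).

1.595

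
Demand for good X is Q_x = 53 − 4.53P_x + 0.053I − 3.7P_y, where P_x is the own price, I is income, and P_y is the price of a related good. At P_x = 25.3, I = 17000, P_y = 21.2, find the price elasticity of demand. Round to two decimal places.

At the given point, Q_x = 53 − 4.53(25.3) + 0.053(17000) − 3.7(21.2) = 53 − 114.609 + 901 − 78.44 = 760.951.
∂Q_x/∂P_x = −4.53, so E_p = (−4.53)·(25.3/760.951) ≈ -0.15.
|E_p| < 1: demand is inelastic.

-0.15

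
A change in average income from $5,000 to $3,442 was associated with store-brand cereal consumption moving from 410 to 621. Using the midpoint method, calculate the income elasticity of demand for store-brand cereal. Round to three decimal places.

%ΔQ = (621 − 410)/[(410+621)/2] = 211/515.5 ≈ 0.4093.
%ΔI = (3,442 − 5,000)/[(5,000+3,442)/2] = -1558/4221 ≈ -0.3691.
E_I = %ΔQ/%ΔI ≈ -1.109.
E_I < 0: inferior good.

-1.109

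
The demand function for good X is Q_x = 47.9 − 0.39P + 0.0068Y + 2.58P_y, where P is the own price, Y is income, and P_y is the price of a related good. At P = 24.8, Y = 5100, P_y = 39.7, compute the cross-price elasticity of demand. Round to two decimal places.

Substituting, Q_x = 47.9 − 0.39(24.8) + 0.0068(5100) + 2.58(39.7) = 47.9 − 9.672 + 34.68 + 102.426 = 175.334.
∂Q_x/∂P_y = +2.58, so E_xy = 2.58·(39.7/175.334) ≈ 0.58.
E_xy > 0: the goods are substitutes.

0.58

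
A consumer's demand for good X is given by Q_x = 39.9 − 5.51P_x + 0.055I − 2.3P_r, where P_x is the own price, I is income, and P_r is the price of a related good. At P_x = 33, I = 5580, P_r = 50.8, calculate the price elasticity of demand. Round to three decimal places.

Evaluating quantity at (P_x, I, P_r) gives Q_x = 39.9 − 5.51(33) + 0.055(5580) − 2.3(50.8) = 39.9 − 181.83 + 306.9 − 116.84 = 48.13.
∂Q_x/∂P_x = −5.51, so E_p = (−5.51)·(33/48.13) ≈ -3.778.
|E_p| > 1: demand is elastic.

-3.778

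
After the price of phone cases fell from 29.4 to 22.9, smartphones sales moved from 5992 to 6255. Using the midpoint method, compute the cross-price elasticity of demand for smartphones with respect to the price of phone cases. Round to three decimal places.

-0.173

%ΔQ_x = (6255 − 5992)/[(5992+6255)/2] = 263/6123.5 ≈ 0.0429.
%ΔP_y = (22.9 − 29.4)/[(29.4+22.9)/2] ≈ -0.2486.
E_xy = 0.0429/-0.2486 ≈ -0.173.
E_xy < 0, so smartphones and phone cases are complements.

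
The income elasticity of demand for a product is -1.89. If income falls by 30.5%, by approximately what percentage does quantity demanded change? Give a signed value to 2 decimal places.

%ΔQ ≈ E × %ΔI = (-1.89) × (-30.5%) ≈ 57.65%.

57.65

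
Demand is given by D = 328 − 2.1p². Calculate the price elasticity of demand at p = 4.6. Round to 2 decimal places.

At p = 4.6, D = 283.564.
dD/dp = −2·2.1·p = −19.32.
Point elasticity E = (dD/dp)·(p/D) = -19.32 × 4.6/283.564 ≈ -0.31.
|E| < 1, so demand is inelastic at this price.

-0.31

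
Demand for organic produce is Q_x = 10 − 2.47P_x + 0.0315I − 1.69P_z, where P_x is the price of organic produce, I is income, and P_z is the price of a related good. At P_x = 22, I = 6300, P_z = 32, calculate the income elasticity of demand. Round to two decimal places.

1.98

Q_x = 10 − 2.47(22) + 0.0315(6300) − 1.69(32) = 10 − 54.34 + 198.45 − 54.08 = 100.03.
∂Q_x/∂I = +0.0315, so E_I = 0.0315·(6300/100.03) ≈ 1.98.
E_I > 1: normal good (luxury).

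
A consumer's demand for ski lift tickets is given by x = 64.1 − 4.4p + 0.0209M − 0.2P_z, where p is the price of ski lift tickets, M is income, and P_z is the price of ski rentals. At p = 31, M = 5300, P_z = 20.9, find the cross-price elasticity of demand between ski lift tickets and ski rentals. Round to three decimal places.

Substituting, x = 64.1 − 4.4(31) + 0.0209(5300) − 0.2(20.9) = 64.1 − 136.4 + 110.77 − 4.18 = 34.29.
∂x/∂P_z = −0.2, so E_xy = -0.2·(20.9/34.29) ≈ -0.122.
E_xy < 0: the goods are complements.

-0.122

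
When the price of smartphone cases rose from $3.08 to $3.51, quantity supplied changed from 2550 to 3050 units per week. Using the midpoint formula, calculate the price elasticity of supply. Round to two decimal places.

1.37

%ΔQ = (3050 − 2550)/[(2550 + 3050)/2] = 500/2800 ≈ 0.1786.
%Δp = (3.51 − 3.08)/[(3.08 + 3.51)/2] = 0.43/3.295 ≈ 0.1305.
Arc elasticity E = %ΔQ/%Δp ≈ 0.1786/0.1305 ≈ 1.37.
|E| > 1: supply is elastic over this range.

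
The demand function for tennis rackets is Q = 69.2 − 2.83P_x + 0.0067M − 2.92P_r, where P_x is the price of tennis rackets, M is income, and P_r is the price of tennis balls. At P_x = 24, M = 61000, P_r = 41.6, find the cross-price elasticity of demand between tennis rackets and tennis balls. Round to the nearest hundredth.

-0.42

Substituting, Q = 69.2 − 2.83(24) + 0.0067(61000) − 2.92(41.6) = 69.2 − 67.92 + 408.7 − 121.472 = 288.508.
∂Q/∂P_r = −2.92, so E_xy = -2.92·(41.6/288.508) ≈ -0.42.
E_xy < 0: the goods are complements.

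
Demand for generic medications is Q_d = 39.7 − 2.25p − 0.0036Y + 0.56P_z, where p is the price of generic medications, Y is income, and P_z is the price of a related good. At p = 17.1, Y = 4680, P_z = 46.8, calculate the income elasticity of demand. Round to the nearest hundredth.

-1.59

Evaluating quantity at (p, Y, P_z) gives Q_d = 39.7 − 2.25(17.1) − 0.0036(4680) + 0.56(46.8) = 39.7 − 38.475 − 16.848 + 26.208 = 10.585.
∂Q_d/∂Y = −0.0036, so E_I = -0.0036·(4680/10.585) ≈ -1.59.
E_I < 0: inferior good.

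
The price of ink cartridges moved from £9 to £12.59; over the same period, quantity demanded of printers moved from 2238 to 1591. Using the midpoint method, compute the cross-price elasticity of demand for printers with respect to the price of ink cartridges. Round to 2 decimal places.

-1.02

%ΔQ_x = (1591 − 2238)/[(2238+1591)/2] = -647/1914.5 ≈ -0.3379.
%ΔP_y = (12.59 − 9)/[(9+12.59)/2] ≈ 0.3326.
E_xy = -0.3379/0.3326 ≈ -1.02.
E_xy < 0, so printers and ink cartridges are complements.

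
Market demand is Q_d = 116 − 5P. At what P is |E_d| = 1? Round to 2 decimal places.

For linear demand Q_d = a − bP, E = −bP/(a − bP). |E| = 1 ⇒ bP = a − bP ⇒ P = a/(2b).
P = 116/(2·5) = 11.60.

11.60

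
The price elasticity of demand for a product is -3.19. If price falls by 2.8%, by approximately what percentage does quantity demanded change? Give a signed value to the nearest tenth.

8.9

%ΔQ ≈ E × %ΔP = (-3.19) × (-2.8%) ≈ 8.9%.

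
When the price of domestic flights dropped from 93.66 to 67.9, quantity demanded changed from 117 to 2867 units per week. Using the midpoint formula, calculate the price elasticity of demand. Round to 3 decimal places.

-5.780

%ΔQ = (2867 − 117)/[(117 + 2867)/2] = 2750/1492 ≈ 1.8432.
%Δp = (67.9 − 93.66)/[(93.66 + 67.9)/2] = -25.76/80.78 ≈ -0.3189.
Arc elasticity E = %ΔQ/%Δp ≈ 1.8432/-0.3189 ≈ -5.780.
|E| > 1: demand is elastic over this range.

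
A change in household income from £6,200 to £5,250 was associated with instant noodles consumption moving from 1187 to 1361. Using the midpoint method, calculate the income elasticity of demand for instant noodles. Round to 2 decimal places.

-0.82

%ΔQ = (1361 − 1187)/[(1187+1361)/2] = 174/1274 ≈ 0.1366.
%ΔI = (5,250 − 6,200)/[(6,200+5,250)/2] = -950/5725 ≈ -0.1659.
E_I = %ΔQ/%ΔI ≈ -0.82.
E_I < 0: inferior good.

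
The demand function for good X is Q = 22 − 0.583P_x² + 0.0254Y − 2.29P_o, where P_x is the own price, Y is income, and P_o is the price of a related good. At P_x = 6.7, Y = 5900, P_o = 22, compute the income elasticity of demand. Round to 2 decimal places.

At the given point, Q = 22 − 0.583(6.7)² + 0.0254(5900) − 2.29(22) = 22 − 26.1709 + 149.86 − 50.38 = 95.3091.
∂Q/∂Y = +0.0254, so E_I = 0.0254·(5900/95.3091) ≈ 1.57.
E_I > 1: normal good (luxury).

1.57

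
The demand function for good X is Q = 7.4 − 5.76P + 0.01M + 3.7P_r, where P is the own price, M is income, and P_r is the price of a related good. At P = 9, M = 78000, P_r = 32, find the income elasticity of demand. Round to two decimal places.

Q = 7.4 − 5.76(9) + 0.01(78000) + 3.7(32) = 7.4 − 51.84 + 780 + 118.4 = 853.96.
∂Q/∂M = +0.01, so E_I = 0.01·(78000/853.96) ≈ 0.91.
E_I ∈ (0,1): normal good (necessity).

0.91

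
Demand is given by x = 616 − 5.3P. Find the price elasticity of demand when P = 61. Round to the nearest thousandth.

At P = 61, x = 292.7.
dx/dP = −5.3.
Point elasticity E = (dx/dP)·(P/x) = -5.3 × 61/292.7 ≈ -1.105.
|E| > 1, so demand is elastic at this price.

-1.105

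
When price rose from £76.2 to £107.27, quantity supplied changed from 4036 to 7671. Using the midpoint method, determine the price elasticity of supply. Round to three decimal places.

%ΔQ = (7671 − 4036)/[(4036 + 7671)/2] = 3635/5853.5 ≈ 0.6210.
%ΔP = (107.27 − 76.2)/[(76.2 + 107.27)/2] = 31.07/91.735 ≈ 0.3387.
Arc elasticity E = %ΔQ/%ΔP ≈ 0.6210/0.3387 ≈ 1.834.
|E| > 1: supply is elastic over this range.

1.834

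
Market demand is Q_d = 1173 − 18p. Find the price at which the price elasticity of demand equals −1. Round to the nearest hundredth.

For linear demand Q_d = a − bp, E = −bp/(a − bp). |E| = 1 ⇒ bp = a − bp ⇒ p = a/(2b).
p = 1173/(2·18) ≈ 32.58.

32.58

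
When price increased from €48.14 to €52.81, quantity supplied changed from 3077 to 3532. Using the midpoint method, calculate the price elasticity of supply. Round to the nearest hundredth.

1.49

%ΔQ = (3532 − 3077)/[(3077 + 3532)/2] = 455/3304.5 ≈ 0.1377.
%Δp = (52.81 − 48.14)/[(48.14 + 52.81)/2] = 4.67/50.475 ≈ 0.0925.
Arc elasticity E = %ΔQ/%Δp ≈ 0.1377/0.0925 ≈ 1.49.
|E| > 1: supply is elastic over this range.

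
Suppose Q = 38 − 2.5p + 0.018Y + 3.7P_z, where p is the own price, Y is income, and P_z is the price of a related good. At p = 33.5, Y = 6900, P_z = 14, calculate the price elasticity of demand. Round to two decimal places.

-0.64

First evaluate Q: 38 − 2.5(33.5) + 0.018(6900) + 3.7(14) = 38 − 83.75 + 124.2 + 51.8 = 130.25.
∂Q/∂p = −2.5, so E_p = (−2.5)·(33.5/130.25) ≈ -0.64.
|E_p| < 1: demand is inelastic.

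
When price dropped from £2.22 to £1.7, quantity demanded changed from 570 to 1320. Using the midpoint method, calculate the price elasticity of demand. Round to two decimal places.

%ΔQ = (1320 − 570)/[(570 + 1320)/2] = 750/945 ≈ 0.7937.
%ΔP = (1.7 − 2.22)/[(2.22 + 1.7)/2] = -0.52/1.96 ≈ -0.2653.
Arc elasticity E = %ΔQ/%ΔP ≈ 0.7937/-0.2653 ≈ -2.99.
|E| > 1: demand is elastic over this range.

-2.99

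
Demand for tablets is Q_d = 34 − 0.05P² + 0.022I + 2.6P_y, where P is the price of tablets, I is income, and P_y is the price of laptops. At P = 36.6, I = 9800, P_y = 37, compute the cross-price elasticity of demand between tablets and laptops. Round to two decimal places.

0.35

Q_d = 34 − 0.05(36.6)² + 0.022(9800) + 2.6(37) = 34 − 66.978 + 215.6 + 96.2 = 278.822.
∂Q_d/∂P_y = +2.6, so E_xy = 2.6·(37/278.822) ≈ 0.35.
E_xy > 0: the goods are substitutes.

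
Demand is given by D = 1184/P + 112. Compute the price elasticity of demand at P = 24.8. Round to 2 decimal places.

At P = 24.8, D = 159.7419.
dD/dP = −1184/P² = −1.9251.
Point elasticity E = (dD/dP)·(P/D) = -1.9251 × 24.8/159.7419 ≈ -0.30.
|E| < 1, so demand is inelastic at this price.

-0.30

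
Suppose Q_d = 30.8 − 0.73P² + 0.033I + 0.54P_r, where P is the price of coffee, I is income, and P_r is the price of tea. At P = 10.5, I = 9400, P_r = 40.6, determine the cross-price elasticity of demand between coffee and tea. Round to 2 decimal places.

0.08

At the given point, Q_d = 30.8 − 0.73(10.5)² + 0.033(9400) + 0.54(40.6) = 30.8 − 80.4825 + 310.2 + 21.924 = 282.4415.
∂Q_d/∂P_r = +0.54, so E_xy = 0.54·(40.6/282.4415) ≈ 0.08.
E_xy > 0: the goods are substitutes.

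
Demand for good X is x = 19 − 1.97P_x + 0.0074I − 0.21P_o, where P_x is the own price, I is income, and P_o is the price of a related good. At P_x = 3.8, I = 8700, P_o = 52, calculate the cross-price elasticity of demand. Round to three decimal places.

x = 19 − 1.97(3.8) + 0.0074(8700) − 0.21(52) = 19 − 7.486 + 64.38 − 10.92 = 64.974.
∂x/∂P_o = −0.21, so E_xy = -0.21·(52/64.974) ≈ -0.168.
E_xy < 0: the goods are complements.

-0.168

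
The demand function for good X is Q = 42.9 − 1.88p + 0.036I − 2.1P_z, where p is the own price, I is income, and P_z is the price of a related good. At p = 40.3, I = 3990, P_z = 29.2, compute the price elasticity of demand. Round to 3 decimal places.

-1.532

Substituting, Q = 42.9 − 1.88(40.3) + 0.036(3990) − 2.1(29.2) = 42.9 − 75.764 + 143.64 − 61.32 = 49.456.
∂Q/∂p = −1.88, so E_p = (−1.88)·(40.3/49.456) ≈ -1.532.
|E_p| > 1: demand is elastic.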